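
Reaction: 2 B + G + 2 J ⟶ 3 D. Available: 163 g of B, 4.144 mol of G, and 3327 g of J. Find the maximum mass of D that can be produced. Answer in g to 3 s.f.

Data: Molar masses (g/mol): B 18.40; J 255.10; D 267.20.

3320 g

n(B) = 163.0 / 18.40 = 8.859 mol
n(G) = 4.144 mol
n(J) = 3327 / 255.10 = 13.04 mol
n/ν for B = 8.859/2 = 4.430
n/ν for G = 4.144/1 = 4.144
n/ν for J = 13.04/2 = 6.520
Smallest n/ν is G → limiting reagent.
n(D) = (3/1) × 4.144 = 12.43 mol
mass = 12.43 × 267.20 = 3321 g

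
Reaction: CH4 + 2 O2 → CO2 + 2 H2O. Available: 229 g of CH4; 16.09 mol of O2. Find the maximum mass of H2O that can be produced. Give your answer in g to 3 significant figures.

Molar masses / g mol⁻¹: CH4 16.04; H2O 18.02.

n(CH4) = 229.0 / 16.04 = 14.28 mol
n(O2) = 16.09 mol
n/ν for CH4 = 14.28/1 = 14.28
n/ν for O2 = 16.09/2 = 8.045
Smallest n/ν is O2 → limiting reagent.
n(H2O) = (2/2) × 16.09 = 16.09 mol
mass = 16.09 × 18.02 = 289.9 g

290 g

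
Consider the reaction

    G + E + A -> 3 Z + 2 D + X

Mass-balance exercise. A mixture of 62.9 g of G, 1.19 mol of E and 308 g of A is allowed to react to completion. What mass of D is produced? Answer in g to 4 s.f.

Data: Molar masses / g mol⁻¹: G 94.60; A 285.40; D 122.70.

163.2 g

n(G) = 62.90 / 94.60 = 0.6649 mol
n(E) = 1.190 mol
n(A) = 308.0 / 285.40 = 1.079 mol
n/ν → G: 0.6649, E: 1.190, A: 1.079; G is limiting.
n(D) = (2/1) × 0.6649 = 1.330 mol
mass = 1.330 × 122.70 = 163.2 g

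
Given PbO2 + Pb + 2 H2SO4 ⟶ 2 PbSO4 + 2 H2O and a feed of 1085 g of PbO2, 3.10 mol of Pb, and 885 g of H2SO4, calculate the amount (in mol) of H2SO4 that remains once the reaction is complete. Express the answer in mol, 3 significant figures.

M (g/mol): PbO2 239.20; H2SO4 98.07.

2.82 mol

n(PbO2) = 1085 / 239.20 = 4.536 mol
n(Pb) = 3.100 mol
n(H2SO4) = 885.0 / 98.07 = 9.024 mol
n/ν for PbO2 = 4.536/1 = 4.536
n/ν for Pb = 3.100/1 = 3.100
n/ν for H2SO4 = 9.024/2 = 4.512
Smallest n/ν is Pb → limiting reagent.
H2SO4 consumed = (2/1) × 3.100 = 6.200 mol
H2SO4 remaining = 9.024 − 6.200 = 2.824 mol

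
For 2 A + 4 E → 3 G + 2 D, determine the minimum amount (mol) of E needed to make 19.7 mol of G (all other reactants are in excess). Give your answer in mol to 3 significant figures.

n(G) = 19.70 mol
n(E) = (4/3) × 19.70 = 26.27 mol

26.3 mol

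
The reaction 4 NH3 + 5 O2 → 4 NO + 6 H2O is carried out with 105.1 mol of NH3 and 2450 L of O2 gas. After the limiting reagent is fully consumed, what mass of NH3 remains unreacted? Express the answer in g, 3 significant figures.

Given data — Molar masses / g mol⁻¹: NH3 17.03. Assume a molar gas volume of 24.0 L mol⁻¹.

399 g

n(NH3) = 105.1 mol
n(O2) = 2450 / 24.0 = 102.1 mol
n/ν → NH3: 26.28, O2: 20.42; O2 is limiting.
NH3 consumed = (4/5) × 102.1 = 81.68 mol
NH3 remaining = 105.1 − 81.68 = 23.42 mol
mass = 23.42 × 17.03 = 398.8 g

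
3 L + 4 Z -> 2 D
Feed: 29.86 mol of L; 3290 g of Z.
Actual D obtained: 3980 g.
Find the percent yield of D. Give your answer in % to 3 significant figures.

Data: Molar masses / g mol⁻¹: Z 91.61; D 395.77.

56.0 %

n(L) = 29.86 mol
n(Z) = 3290 / 91.61 = 35.91 mol
n/ν → L: 9.953, Z: 8.978; Z is limiting.
theoretical n(D) = (2/4) × 35.91 = 17.96 mol → 7108 g
% yield = 3980 / 7108 × 100 = 55.99 %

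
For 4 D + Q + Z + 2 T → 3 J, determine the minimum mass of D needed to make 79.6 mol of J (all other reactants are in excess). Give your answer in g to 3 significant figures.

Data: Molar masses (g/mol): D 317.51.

n(J) = 79.60 mol
n(D) = (4/3) × 79.60 = 106.1 mol
mass = 106.1 × 317.51 = 33690 g

33700 g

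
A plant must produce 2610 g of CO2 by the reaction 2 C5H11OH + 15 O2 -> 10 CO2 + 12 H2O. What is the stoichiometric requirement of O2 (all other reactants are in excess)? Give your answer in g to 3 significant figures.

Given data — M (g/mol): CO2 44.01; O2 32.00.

n(CO2) = 2610 / 44.01 = 59.30 mol
n(O2) = (15/10) × 59.30 = 88.95 mol
mass = 88.95 × 32.00 = 2846 g

2850 g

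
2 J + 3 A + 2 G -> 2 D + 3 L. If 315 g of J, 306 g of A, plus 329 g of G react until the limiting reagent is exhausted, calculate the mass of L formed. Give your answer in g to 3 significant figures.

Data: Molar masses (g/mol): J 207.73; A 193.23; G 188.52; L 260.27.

412 g

n(J) = 315.0 / 207.73 = 1.516 mol
n(A) = 306.0 / 193.23 = 1.584 mol
n(G) = 329.0 / 188.52 = 1.745 mol
n/ν for J = 1.516/2 = 0.7580
n/ν for A = 1.584/3 = 0.5280
n/ν for G = 1.745/2 = 0.8725
Smallest n/ν is A → limiting reagent.
n(L) = (3/3) × 1.584 = 1.584 mol
mass = 1.584 × 260.27 = 412.3 g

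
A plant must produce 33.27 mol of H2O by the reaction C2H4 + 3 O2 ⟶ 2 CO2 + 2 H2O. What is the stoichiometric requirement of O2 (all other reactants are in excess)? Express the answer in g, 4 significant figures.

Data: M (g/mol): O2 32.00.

n(H2O) = 33.27 mol
n(O2) = (3/2) × 33.27 = 49.91 mol
mass = 49.91 × 32.00 = 1597 g

1597 g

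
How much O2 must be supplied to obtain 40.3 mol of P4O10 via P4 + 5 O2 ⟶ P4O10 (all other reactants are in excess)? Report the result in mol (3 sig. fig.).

n(P4O10) = 40.30 mol
n(O2) = (5/1) × 40.30 = 201.5 mol

202 mol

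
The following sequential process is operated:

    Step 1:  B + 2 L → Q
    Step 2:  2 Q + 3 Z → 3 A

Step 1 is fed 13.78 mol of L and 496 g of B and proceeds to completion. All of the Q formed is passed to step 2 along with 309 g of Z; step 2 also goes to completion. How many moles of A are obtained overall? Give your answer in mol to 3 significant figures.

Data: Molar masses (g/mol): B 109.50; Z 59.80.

5.17 mol

Step 1:
n(L) = 13.78 mol
n(B) = 496.0 / 109.50 = 4.530 mol
n/ν for L = 13.78/2 = 6.890
n/ν for B = 4.530/1 = 4.530
Smallest n/ν is B → limiting reagent.
n(Q) produced = (1/1) × 4.530 = 4.530 mol
Step 2:
n(Q) available = 4.530 mol
n(Z) = 309.0 / 59.80 = 5.167 mol
n/ν for Q = 4.530/2 = 2.265
n/ν for Z = 5.167/3 = 1.722
Smallest n/ν is Z → limiting reagent.
n(A) = (3/3) × 5.167 = 5.167 mol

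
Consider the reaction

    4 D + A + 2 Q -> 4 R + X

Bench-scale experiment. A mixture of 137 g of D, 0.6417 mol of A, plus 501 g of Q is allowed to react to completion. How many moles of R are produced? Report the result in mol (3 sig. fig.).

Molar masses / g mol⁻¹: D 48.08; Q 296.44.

2.57 mol

n(D) = 137.0 / 48.08 = 2.849 mol
n(A) = 0.6417 mol
n(Q) = 501.0 / 296.44 = 1.690 mol
n/ν for D = 2.849/4 = 0.7123
n/ν for A = 0.6417/1 = 0.6417
n/ν for Q = 1.690/2 = 0.8450
Smallest n/ν is A → limiting reagent.
n(R) = (4/1) × 0.6417 = 2.567 mol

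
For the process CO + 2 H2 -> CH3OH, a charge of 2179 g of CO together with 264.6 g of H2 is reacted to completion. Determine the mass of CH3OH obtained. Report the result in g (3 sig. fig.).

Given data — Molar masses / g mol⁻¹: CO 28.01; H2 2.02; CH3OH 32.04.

n(CO) = 2179 / 28.01 = 77.79 mol
n(H2) = 264.6 / 2.02 = 131.0 mol
n/ν for CO = 77.79/1 = 77.79
n/ν for H2 = 131.0/2 = 65.50
Smallest n/ν is H2 → limiting reagent.
n(CH3OH) = (1/2) × 131.0 = 65.50 mol
mass = 65.50 × 32.04 = 2099 g

2100 g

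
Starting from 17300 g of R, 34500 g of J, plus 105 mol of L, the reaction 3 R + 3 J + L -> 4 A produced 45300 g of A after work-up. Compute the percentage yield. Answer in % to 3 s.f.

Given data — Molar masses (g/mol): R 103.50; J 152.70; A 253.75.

80.1 %

n(R) = 17300 / 103.50 = 167.1 mol
n(J) = 34500 / 152.70 = 225.9 mol
n(L) = 105.0 mol
n/ν for R = 167.1/3 = 55.70
n/ν for J = 225.9/3 = 75.30
n/ν for L = 105.0/1 = 105.0
Smallest n/ν is R → limiting reagent.
theoretical n(A) = (4/3) × 167.1 = 222.8 mol → 56540 g
% yield = 45300 / 56540 × 100 = 80.12 %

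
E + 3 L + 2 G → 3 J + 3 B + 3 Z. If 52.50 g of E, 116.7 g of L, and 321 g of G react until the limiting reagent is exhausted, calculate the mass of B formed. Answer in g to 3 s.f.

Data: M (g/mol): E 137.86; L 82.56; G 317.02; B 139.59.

n(E) = 52.50 / 137.86 = 0.3808 mol
n(L) = 116.7 / 82.56 = 1.414 mol
n(G) = 321.0 / 317.02 = 1.013 mol
n/ν → E: 0.3808, L: 0.4713, G: 0.5065; E is limiting.
n(B) = (3/1) × 0.3808 = 1.142 mol
mass = 1.142 × 139.59 = 159.4 g

159 g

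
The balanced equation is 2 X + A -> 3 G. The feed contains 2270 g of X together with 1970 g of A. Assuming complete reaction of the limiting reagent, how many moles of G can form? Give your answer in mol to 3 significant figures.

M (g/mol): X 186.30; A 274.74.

n(X) = 2270 / 186.30 = 12.18 mol
n(A) = 1970 / 274.74 = 7.170 mol
n/ν for X = 12.18/2 = 6.090
n/ν for A = 7.170/1 = 7.170
Smallest n/ν is X → limiting reagent.
n(G) = (3/2) × 12.18 = 18.27 mol

18.3 mol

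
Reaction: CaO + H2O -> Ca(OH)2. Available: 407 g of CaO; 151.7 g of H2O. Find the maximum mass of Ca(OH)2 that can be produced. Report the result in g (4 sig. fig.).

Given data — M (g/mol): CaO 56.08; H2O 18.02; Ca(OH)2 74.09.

n(CaO) = 407.0 / 56.08 = 7.257 mol
n(H2O) = 151.7 / 18.02 = 8.418 mol
n/ν → CaO: 7.257, H2O: 8.418; CaO is limiting.
n(Ca(OH)2) = (1/1) × 7.257 = 7.257 mol
mass = 7.257 × 74.09 = 537.7 g

537.7 g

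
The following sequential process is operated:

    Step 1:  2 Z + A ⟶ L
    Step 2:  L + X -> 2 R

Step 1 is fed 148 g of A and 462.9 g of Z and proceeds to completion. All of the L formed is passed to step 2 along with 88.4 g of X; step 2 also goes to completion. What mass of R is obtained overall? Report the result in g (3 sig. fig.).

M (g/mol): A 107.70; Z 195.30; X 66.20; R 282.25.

Step 1:
n(A) = 148.0 / 107.70 = 1.374 mol
n(Z) = 462.9 / 195.30 = 2.370 mol
n/ν for A = 1.374/1 = 1.374
n/ν for Z = 2.370/2 = 1.185
Smallest n/ν is Z → limiting reagent.
n(L) produced = (1/2) × 2.370 = 1.185 mol
Step 2:
n(L) available = 1.185 mol
n(X) = 88.40 / 66.20 = 1.335 mol
n/ν for L = 1.185/1 = 1.185
n/ν for X = 1.335/1 = 1.335
Smallest n/ν is L → limiting reagent.
n(R) = (2/1) × 1.185 = 2.370 mol
mass = 2.370 × 282.25 = 668.9 g

669 g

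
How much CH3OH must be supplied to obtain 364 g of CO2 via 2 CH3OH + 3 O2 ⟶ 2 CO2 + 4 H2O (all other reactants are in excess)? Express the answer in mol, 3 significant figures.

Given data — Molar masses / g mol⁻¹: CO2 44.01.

n(CO2) = 364 / 44.01 = 8.271 mol
n(CH3OH) = (2/2) × 8.271 = 8.271 mol

8.27 mol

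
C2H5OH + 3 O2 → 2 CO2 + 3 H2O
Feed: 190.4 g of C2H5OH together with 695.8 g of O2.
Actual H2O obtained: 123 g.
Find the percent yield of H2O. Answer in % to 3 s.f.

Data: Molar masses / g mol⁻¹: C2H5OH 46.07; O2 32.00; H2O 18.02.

55.1 %

n(C2H5OH) = 190.4 / 46.07 = 4.133 mol
n(O2) = 695.8 / 32.00 = 21.74 mol
n/ν → C2H5OH: 4.133, O2: 7.247; C2H5OH is limiting.
theoretical n(H2O) = (3/1) × 4.133 = 12.40 mol → 223.4 g
% yield = 123 / 223.4 × 100 = 55.06 %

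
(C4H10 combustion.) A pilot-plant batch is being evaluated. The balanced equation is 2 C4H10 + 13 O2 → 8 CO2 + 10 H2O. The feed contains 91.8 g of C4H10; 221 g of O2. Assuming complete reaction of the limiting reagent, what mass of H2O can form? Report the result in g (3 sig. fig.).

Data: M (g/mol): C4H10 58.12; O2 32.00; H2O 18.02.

n(C4H10) = 91.80 / 58.12 = 1.579 mol
n(O2) = 221.0 / 32.00 = 6.906 mol
n/ν for C4H10 = 1.579/2 = 0.7895
n/ν for O2 = 6.906/13 = 0.5312
Smallest n/ν is O2 → limiting reagent.
n(H2O) = (10/13) × 6.906 = 5.312 mol
mass = 5.312 × 18.02 = 95.72 g

95.7 g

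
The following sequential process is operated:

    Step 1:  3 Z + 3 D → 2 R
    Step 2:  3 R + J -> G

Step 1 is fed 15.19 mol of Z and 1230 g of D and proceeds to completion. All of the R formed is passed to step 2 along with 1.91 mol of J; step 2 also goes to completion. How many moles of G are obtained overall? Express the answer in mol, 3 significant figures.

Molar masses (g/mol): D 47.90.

1.91 mol

Step 1:
n(Z) = 15.19 mol
n(D) = 1230 / 47.90 = 25.68 mol
n/ν for Z = 15.19/3 = 5.063
n/ν for D = 25.68/3 = 8.560
Smallest n/ν is Z → limiting reagent.
n(R) produced = (2/3) × 15.19 = 10.13 mol
Step 2:
n(R) available = 10.13 mol
n(J) = 1.910 mol
n/ν for R = 10.13/3 = 3.377
n/ν for J = 1.910/1 = 1.910
Smallest n/ν is J → limiting reagent.
n(G) = (1/1) × 1.910 = 1.910 mol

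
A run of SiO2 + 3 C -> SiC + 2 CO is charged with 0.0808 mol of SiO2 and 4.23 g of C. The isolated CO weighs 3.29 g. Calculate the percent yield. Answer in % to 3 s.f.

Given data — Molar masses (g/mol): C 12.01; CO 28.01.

72.7 %

n(SiO2) = 0.08080 mol
n(C) = 4.230 / 12.01 = 0.3522 mol
n/ν for SiO2 = 0.08080/1 = 0.08080
n/ν for C = 0.3522/3 = 0.1174
Smallest n/ν is SiO2 → limiting reagent.
theoretical n(CO) = (2/1) × 0.08080 = 0.1616 mol → 4.526 g
% yield = 3.29 / 4.526 × 100 = 72.69 %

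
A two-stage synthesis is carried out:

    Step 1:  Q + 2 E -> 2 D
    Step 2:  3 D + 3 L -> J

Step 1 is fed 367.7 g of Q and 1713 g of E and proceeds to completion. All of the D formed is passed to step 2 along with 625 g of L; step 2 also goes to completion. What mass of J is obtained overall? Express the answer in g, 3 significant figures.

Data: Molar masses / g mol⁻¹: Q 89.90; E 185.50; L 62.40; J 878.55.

Step 1:
n(Q) = 367.7 / 89.90 = 4.090 mol
n(E) = 1713 / 185.50 = 9.235 mol
n/ν → Q: 4.090, E: 4.618; Q is limiting.
n(D) produced = (2/1) × 4.090 = 8.180 mol
Step 2:
n(D) available = 8.180 mol
n(L) = 625.0 / 62.40 = 10.02 mol
n/ν → D: 2.727, L: 3.340; D is limiting.
n(J) = (1/3) × 8.180 = 2.727 mol
mass = 2.727 × 878.55 = 2396 g

2400 g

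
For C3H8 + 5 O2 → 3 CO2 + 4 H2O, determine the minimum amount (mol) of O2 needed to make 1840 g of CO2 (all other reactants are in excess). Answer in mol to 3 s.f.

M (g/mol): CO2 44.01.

n(CO2) = 1840 / 44.01 = 41.81 mol
n(O2) = (5/3) × 41.81 = 69.68 mol

69.7 mol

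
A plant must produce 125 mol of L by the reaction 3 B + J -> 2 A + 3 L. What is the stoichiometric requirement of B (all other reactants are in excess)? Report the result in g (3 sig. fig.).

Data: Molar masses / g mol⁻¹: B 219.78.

n(L) = 125.0 mol
n(B) = (3/3) × 125.0 = 125.0 mol
mass = 125.0 × 219.78 = 27470 g

27500 g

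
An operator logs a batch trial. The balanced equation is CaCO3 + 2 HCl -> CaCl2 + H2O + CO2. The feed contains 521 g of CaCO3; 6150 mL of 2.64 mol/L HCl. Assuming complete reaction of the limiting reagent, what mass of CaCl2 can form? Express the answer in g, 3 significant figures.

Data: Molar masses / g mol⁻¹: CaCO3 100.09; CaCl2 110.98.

n(CaCO3) = 521.0 / 100.09 = 5.205 mol
n(HCl) = 2.64 × 6150/1000 = 16.24 mol
n/ν for CaCO3 = 5.205/1 = 5.205
n/ν for HCl = 16.24/2 = 8.120
Smallest n/ν is CaCO3 → limiting reagent.
n(CaCl2) = (1/1) × 5.205 = 5.205 mol
mass = 5.205 × 110.98 = 577.7 g

578 g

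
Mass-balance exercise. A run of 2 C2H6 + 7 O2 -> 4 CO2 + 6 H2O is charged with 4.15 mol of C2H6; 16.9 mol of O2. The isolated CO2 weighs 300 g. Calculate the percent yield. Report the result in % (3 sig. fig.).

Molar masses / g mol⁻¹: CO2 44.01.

n(C2H6) = 4.150 mol
n(O2) = 16.90 mol
n/ν → C2H6: 2.075, O2: 2.414; C2H6 is limiting.
theoretical n(CO2) = (4/2) × 4.150 = 8.300 mol → 365.3 g
% yield = 300 / 365.3 × 100 = 82.12 %

82.1 %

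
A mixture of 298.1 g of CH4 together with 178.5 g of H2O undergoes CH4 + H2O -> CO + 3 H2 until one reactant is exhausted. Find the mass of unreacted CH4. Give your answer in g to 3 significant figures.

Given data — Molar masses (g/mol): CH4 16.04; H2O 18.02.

n(CH4) = 298.1 / 16.04 = 18.58 mol
n(H2O) = 178.5 / 18.02 = 9.906 mol
n/ν → CH4: 18.58, H2O: 9.906; H2O is limiting.
CH4 consumed = (1/1) × 9.906 = 9.906 mol
CH4 remaining = 18.58 − 9.906 = 8.674 mol
mass = 8.674 × 16.04 = 139.1 g

139 g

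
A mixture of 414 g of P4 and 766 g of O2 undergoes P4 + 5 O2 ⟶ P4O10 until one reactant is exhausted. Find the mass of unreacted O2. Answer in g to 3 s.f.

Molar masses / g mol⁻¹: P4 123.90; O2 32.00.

n(P4) = 414.0 / 123.90 = 3.341 mol
n(O2) = 766.0 / 32.00 = 23.94 mol
n/ν for P4 = 3.341/1 = 3.341
n/ν for O2 = 23.94/5 = 4.788
Smallest n/ν is P4 → limiting reagent.
O2 consumed = (5/1) × 3.341 = 16.71 mol
O2 remaining = 23.94 − 16.71 = 7.230 mol
mass = 7.230 × 32.00 = 231.4 g

231 g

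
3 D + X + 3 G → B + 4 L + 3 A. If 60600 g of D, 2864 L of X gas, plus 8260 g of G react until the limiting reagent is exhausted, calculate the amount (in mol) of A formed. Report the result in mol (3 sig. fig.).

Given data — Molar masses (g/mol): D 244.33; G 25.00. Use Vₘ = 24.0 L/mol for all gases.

n(D) = 60600 / 244.33 = 248.0 mol
n(X) = 2864 / 24.0 = 119.3 mol
n(G) = 8260 / 25.00 = 330.4 mol
n/ν for D = 248.0/3 = 82.67
n/ν for X = 119.3/1 = 119.3
n/ν for G = 330.4/3 = 110.1
Smallest n/ν is D → limiting reagent.
n(A) = (3/3) × 248.0 = 248.0 mol

248 mol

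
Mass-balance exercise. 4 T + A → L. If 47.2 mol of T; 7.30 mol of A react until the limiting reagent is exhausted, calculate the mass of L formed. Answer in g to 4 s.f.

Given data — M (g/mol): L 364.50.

n(T) = 47.20 mol
n(A) = 7.300 mol
n/ν → T: 11.80, A: 7.300; A is limiting.
n(L) = (1/1) × 7.300 = 7.300 mol
mass = 7.300 × 364.50 = 2661 g

2661 g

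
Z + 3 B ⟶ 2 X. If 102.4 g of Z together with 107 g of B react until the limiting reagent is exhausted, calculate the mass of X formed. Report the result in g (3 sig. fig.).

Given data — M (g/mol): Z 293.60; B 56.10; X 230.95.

161 g

n(Z) = 102.4 / 293.60 = 0.3488 mol
n(B) = 107.0 / 56.10 = 1.907 mol
n/ν → Z: 0.3488, B: 0.6357; Z is limiting.
n(X) = (2/1) × 0.3488 = 0.6976 mol
mass = 0.6976 × 230.95 = 161.1 g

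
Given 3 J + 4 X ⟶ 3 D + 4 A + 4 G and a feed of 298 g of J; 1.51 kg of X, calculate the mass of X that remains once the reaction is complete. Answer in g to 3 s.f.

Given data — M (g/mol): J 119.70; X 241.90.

n(J) = 298.0 / 119.70 = 2.490 mol
n(X) = 1.510×1000 / 241.90 = 6.242 mol
n/ν for J = 2.490/3 = 0.8300
n/ν for X = 6.242/4 = 1.561
Smallest n/ν is J → limiting reagent.
X consumed = (4/3) × 2.490 = 3.320 mol
X remaining = 6.242 − 3.320 = 2.922 mol
mass = 2.922 × 241.90 = 706.8 g

707 g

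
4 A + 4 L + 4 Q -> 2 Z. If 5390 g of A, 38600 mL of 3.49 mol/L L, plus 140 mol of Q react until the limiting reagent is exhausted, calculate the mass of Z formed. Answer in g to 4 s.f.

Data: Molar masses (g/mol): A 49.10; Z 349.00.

19160 g

n(A) = 5390 / 49.10 = 109.8 mol
n(L) = 3.49 × 38600/1000 = 134.7 mol
n(Q) = 140.0 mol
n/ν for A = 109.8/4 = 27.45
n/ν for L = 134.7/4 = 33.68
n/ν for Q = 140.0/4 = 35.00
Smallest n/ν is A → limiting reagent.
n(Z) = (2/4) × 109.8 = 54.90 mol
mass = 54.90 × 349.00 = 19160 g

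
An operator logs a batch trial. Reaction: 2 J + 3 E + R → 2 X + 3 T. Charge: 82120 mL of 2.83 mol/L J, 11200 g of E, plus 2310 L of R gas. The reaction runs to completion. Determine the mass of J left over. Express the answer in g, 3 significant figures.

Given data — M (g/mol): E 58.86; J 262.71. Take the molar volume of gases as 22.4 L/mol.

n(J) = 2.83 × 82120/1000 = 232.4 mol
n(E) = 11200 / 58.86 = 190.3 mol
n(R) = 2310 / 22.4 = 103.1 mol
n/ν for J = 232.4/2 = 116.2
n/ν for E = 190.3/3 = 63.43
n/ν for R = 103.1/1 = 103.1
Smallest n/ν is E → limiting reagent.
J consumed = (2/3) × 190.3 = 126.9 mol
J remaining = 232.4 − 126.9 = 105.5 mol
mass = 105.5 × 262.71 = 27720 g

27700 g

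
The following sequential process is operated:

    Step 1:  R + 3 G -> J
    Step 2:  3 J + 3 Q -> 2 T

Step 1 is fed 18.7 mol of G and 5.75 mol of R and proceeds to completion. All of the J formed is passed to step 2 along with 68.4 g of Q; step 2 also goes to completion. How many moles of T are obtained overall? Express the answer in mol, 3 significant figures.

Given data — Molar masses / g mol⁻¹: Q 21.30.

2.14 mol

Step 1:
n(G) = 18.70 mol
n(R) = 5.750 mol
n/ν → G: 6.233, R: 5.750; R is limiting.
n(J) produced = (1/1) × 5.750 = 5.750 mol
Step 2:
n(J) available = 5.750 mol
n(Q) = 68.40 / 21.30 = 3.211 mol
n/ν → J: 1.917, Q: 1.070; Q is limiting.
n(T) = (2/3) × 3.211 = 2.141 mol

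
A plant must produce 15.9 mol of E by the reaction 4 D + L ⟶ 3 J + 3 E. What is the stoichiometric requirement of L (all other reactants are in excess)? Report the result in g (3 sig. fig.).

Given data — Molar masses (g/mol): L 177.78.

n(E) = 15.90 mol
n(L) = (1/3) × 15.90 = 5.300 mol
mass = 5.300 × 177.78 = 942.2 g

942 g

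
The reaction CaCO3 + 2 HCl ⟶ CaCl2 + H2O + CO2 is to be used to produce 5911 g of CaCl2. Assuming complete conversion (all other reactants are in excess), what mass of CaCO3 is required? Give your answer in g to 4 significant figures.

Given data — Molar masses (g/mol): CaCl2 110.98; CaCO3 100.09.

5331 g

n(CaCl2) = 5911 / 110.98 = 53.26 mol
n(CaCO3) = (1/1) × 53.26 = 53.26 mol
mass = 53.26 × 100.09 = 5331 g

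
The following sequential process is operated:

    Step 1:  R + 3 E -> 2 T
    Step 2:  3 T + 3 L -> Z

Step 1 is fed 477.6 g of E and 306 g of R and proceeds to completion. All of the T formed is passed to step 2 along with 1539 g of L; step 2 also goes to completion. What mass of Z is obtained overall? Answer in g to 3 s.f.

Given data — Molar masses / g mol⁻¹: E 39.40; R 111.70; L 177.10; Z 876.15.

1600 g

Step 1:
n(E) = 477.6 / 39.40 = 12.12 mol
n(R) = 306.0 / 111.70 = 2.739 mol
n/ν for E = 12.12/3 = 4.040
n/ν for R = 2.739/1 = 2.739
Smallest n/ν is R → limiting reagent.
n(T) produced = (2/1) × 2.739 = 5.478 mol
Step 2:
n(T) available = 5.478 mol
n(L) = 1539 / 177.10 = 8.690 mol
n/ν for T = 5.478/3 = 1.826
n/ν for L = 8.690/3 = 2.897
Smallest n/ν is T → limiting reagent.
n(Z) = (1/3) × 5.478 = 1.826 mol
mass = 1.826 × 876.15 = 1600 g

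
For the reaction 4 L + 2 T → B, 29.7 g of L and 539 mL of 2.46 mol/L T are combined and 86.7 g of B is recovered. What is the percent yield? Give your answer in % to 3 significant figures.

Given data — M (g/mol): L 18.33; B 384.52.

n(L) = 29.70 / 18.33 = 1.620 mol
n(T) = 2.46 × 539.0/1000 = 1.326 mol
n/ν → L: 0.4050, T: 0.6630; L is limiting.
theoretical n(B) = (1/4) × 1.620 = 0.4050 mol → 155.7 g
% yield = 86.7 / 155.7 × 100 = 55.68 %

55.7 %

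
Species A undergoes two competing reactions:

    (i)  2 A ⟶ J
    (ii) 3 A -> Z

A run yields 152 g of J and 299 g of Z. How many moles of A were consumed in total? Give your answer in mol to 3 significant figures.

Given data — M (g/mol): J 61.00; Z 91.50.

n(J) = 152 / 61.00 = 2.492 mol
n(Z) = 299 / 91.50 = 3.268 mol
n(A) via (i) = (2/1)×2.492 = 4.984 mol
n(A) via (ii) = (3/1)×3.268 = 9.804 mol
total n(A) = 4.984 + 9.804 = 14.79 mol

14.8 mol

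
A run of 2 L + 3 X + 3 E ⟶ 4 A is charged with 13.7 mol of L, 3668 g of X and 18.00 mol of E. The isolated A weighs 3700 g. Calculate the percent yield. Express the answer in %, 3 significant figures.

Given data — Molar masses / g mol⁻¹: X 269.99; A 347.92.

n(L) = 13.70 mol
n(X) = 3668 / 269.99 = 13.59 mol
n(E) = 18.00 mol
n/ν → L: 6.850, X: 4.530, E: 6.000; X is limiting.
theoretical n(A) = (4/3) × 13.59 = 18.12 mol → 6304 g
% yield = 3700 / 6304 × 100 = 58.69 %

58.7 %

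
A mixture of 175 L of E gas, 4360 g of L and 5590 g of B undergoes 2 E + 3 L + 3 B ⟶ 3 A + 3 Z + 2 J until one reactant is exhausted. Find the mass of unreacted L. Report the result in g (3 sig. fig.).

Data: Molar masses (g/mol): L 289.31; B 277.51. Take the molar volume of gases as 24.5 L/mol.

1260 g

n(E) = 175.0 / 24.5 = 7.143 mol
n(L) = 4360 / 289.31 = 15.07 mol
n(B) = 5590 / 277.51 = 20.14 mol
n/ν → E: 3.572, L: 5.023, B: 6.713; E is limiting.
L consumed = (3/2) × 7.143 = 10.71 mol
L remaining = 15.07 − 10.71 = 4.360 mol
mass = 4.360 × 289.31 = 1261 g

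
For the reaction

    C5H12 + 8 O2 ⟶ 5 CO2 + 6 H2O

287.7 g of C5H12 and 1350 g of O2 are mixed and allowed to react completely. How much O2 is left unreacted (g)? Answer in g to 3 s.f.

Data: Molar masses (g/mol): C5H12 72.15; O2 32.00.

n(C5H12) = 287.7 / 72.15 = 3.988 mol
n(O2) = 1350 / 32.00 = 42.19 mol
n/ν for C5H12 = 3.988/1 = 3.988
n/ν for O2 = 42.19/8 = 5.274
Smallest n/ν is C5H12 → limiting reagent.
O2 consumed = (8/1) × 3.988 = 31.90 mol
O2 remaining = 42.19 − 31.90 = 10.29 mol
mass = 10.29 × 32.00 = 329.3 g

329 g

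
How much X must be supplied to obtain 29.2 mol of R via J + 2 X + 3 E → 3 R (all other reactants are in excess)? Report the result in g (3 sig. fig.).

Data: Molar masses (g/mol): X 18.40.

n(R) = 29.20 mol
n(X) = (2/3) × 29.20 = 19.47 mol
mass = 19.47 × 18.40 = 358.2 g

358 g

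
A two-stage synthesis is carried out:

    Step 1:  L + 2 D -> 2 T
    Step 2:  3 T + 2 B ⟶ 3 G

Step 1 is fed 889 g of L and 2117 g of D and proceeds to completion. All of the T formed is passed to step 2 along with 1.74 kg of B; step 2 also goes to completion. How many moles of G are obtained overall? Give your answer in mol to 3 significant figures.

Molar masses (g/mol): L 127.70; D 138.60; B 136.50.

Step 1:
n(L) = 889.0 / 127.70 = 6.962 mol
n(D) = 2117 / 138.60 = 15.27 mol
n/ν → L: 6.962, D: 7.635; L is limiting.
n(T) produced = (2/1) × 6.962 = 13.92 mol
Step 2:
n(T) available = 13.92 mol
n(B) = 1.740×1000 / 136.50 = 12.75 mol
n/ν → T: 4.640, B: 6.375; T is limiting.
n(G) = (3/3) × 13.92 = 13.92 mol

13.9 mol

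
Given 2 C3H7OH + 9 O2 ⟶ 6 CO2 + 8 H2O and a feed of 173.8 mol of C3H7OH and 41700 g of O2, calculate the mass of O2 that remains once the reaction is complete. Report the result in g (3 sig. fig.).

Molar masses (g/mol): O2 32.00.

n(C3H7OH) = 173.8 mol
n(O2) = 41700 / 32.00 = 1303 mol
n/ν for C3H7OH = 173.8/2 = 86.90
n/ν for O2 = 1303/9 = 144.8
Smallest n/ν is C3H7OH → limiting reagent.
O2 consumed = (9/2) × 173.8 = 782.1 mol
O2 remaining = 1303 − 782.1 = 520.9 mol
mass = 520.9 × 32.00 = 16670 g

16700 g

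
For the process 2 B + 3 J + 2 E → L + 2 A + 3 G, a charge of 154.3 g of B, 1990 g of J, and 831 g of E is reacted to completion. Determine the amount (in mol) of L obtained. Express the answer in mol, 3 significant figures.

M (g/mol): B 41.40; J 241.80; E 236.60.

n(B) = 154.3 / 41.40 = 3.727 mol
n(J) = 1990 / 241.80 = 8.230 mol
n(E) = 831.0 / 236.60 = 3.512 mol
n/ν for B = 3.727/2 = 1.864
n/ν for J = 8.230/3 = 2.743
n/ν for E = 3.512/2 = 1.756
Smallest n/ν is E → limiting reagent.
n(L) = (1/2) × 3.512 = 1.756 mol

1.76 mol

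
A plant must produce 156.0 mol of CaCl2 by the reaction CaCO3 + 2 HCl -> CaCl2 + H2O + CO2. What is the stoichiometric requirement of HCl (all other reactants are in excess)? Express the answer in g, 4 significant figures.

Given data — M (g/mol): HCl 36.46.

n(CaCl2) = 156.0 mol
n(HCl) = (2/1) × 156.0 = 312.0 mol
mass = 312.0 × 36.46 = 11380 g

11380 g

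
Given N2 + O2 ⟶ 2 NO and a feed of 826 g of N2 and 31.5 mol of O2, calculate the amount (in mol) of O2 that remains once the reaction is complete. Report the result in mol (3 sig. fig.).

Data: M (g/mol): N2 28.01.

n(N2) = 826.0 / 28.01 = 29.49 mol
n(O2) = 31.50 mol
n/ν → N2: 29.49, O2: 31.50; N2 is limiting.
O2 consumed = (1/1) × 29.49 = 29.49 mol
O2 remaining = 31.50 − 29.49 = 2.010 mol

2.01 mol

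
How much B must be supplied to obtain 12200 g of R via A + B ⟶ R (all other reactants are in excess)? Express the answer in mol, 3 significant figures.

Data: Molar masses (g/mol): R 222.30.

54.9 mol

n(R) = 12200 / 222.30 = 54.88 mol
n(B) = (1/1) × 54.88 = 54.88 mol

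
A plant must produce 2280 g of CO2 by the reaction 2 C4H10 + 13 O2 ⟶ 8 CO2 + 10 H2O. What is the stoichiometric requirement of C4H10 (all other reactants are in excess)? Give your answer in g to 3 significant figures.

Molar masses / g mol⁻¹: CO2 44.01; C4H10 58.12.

n(CO2) = 2280 / 44.01 = 51.81 mol
n(C4H10) = (2/8) × 51.81 = 12.95 mol
mass = 12.95 × 58.12 = 752.7 g

753 g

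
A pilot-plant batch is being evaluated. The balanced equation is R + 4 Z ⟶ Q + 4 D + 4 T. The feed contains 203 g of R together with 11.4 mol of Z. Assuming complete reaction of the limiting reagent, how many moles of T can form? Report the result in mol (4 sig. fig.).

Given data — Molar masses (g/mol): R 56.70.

n(R) = 203.0 / 56.70 = 3.580 mol
n(Z) = 11.40 mol
n/ν for R = 3.580/1 = 3.580
n/ν for Z = 11.40/4 = 2.850
Smallest n/ν is Z → limiting reagent.
n(T) = (4/4) × 11.40 = 11.40 mol

11.40 mol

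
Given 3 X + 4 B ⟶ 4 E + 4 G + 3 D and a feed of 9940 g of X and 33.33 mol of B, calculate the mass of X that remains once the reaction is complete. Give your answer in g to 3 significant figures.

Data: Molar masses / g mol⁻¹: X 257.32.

n(X) = 9940 / 257.32 = 38.63 mol
n(B) = 33.33 mol
n/ν → X: 12.88, B: 8.333; B is limiting.
X consumed = (3/4) × 33.33 = 25.00 mol
X remaining = 38.63 − 25.00 = 13.63 mol
mass = 13.63 × 257.32 = 3507 g

3510 g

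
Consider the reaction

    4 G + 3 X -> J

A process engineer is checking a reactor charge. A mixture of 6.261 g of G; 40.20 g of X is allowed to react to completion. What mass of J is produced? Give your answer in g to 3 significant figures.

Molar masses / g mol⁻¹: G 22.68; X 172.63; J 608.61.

n(G) = 6.261 / 22.68 = 0.2761 mol
n(X) = 40.20 / 172.63 = 0.2329 mol
n/ν → G: 0.06903, X: 0.07763; G is limiting.
n(J) = (1/4) × 0.2761 = 0.06903 mol
mass = 0.06903 × 608.61 = 42.01 g

42.0 g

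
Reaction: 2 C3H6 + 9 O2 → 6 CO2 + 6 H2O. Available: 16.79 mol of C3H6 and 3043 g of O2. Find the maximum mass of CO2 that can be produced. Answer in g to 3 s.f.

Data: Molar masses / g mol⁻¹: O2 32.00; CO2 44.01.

2220 g

n(C3H6) = 16.79 mol
n(O2) = 3043 / 32.00 = 95.09 mol
n/ν for C3H6 = 16.79/2 = 8.395
n/ν for O2 = 95.09/9 = 10.57
Smallest n/ν is C3H6 → limiting reagent.
n(CO2) = (6/2) × 16.79 = 50.37 mol
mass = 50.37 × 44.01 = 2217 g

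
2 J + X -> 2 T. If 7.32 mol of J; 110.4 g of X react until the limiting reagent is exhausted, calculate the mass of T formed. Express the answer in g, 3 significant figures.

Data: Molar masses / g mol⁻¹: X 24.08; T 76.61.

n(J) = 7.320 mol
n(X) = 110.4 / 24.08 = 4.585 mol
n/ν for J = 7.320/2 = 3.660
n/ν for X = 4.585/1 = 4.585
Smallest n/ν is J → limiting reagent.
n(T) = (2/2) × 7.320 = 7.320 mol
mass = 7.320 × 76.61 = 560.8 g

561 g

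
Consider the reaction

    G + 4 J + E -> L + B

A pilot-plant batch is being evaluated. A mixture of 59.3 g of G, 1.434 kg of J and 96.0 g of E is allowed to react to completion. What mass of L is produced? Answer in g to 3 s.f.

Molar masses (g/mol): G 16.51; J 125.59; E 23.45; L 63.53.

n(G) = 59.30 / 16.51 = 3.592 mol
n(J) = 1.434×1000 / 125.59 = 11.42 mol
n(E) = 96.00 / 23.45 = 4.094 mol
n/ν for G = 3.592/1 = 3.592
n/ν for J = 11.42/4 = 2.855
n/ν for E = 4.094/1 = 4.094
Smallest n/ν is J → limiting reagent.
n(L) = (1/4) × 11.42 = 2.855 mol
mass = 2.855 × 63.53 = 181.4 g

181 g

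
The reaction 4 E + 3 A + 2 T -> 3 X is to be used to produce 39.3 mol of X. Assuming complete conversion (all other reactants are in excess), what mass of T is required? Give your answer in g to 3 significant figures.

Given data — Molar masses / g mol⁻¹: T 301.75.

n(X) = 39.30 mol
n(T) = (2/3) × 39.30 = 26.20 mol
mass = 26.20 × 301.75 = 7906 g

7910 g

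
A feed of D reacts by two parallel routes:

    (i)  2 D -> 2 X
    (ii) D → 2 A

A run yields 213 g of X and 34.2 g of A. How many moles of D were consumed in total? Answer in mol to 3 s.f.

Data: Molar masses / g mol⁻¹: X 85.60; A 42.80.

n(X) = 213 / 85.60 = 2.488 mol
n(A) = 34.2 / 42.80 = 0.7991 mol
n(D) via (i) = (2/2)×2.488 = 2.488 mol
n(D) via (ii) = (1/2)×0.7991 = 0.3996 mol
total n(D) = 2.488 + 0.3996 = 2.888 mol

2.89 mol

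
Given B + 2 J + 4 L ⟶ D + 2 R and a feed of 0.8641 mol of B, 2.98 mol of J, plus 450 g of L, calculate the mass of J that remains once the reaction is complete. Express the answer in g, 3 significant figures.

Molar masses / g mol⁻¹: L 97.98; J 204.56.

256 g

n(B) = 0.8641 mol
n(J) = 2.980 mol
n(L) = 450.0 / 97.98 = 4.593 mol
n/ν for B = 0.8641/1 = 0.8641
n/ν for J = 2.980/2 = 1.490
n/ν for L = 4.593/4 = 1.148
Smallest n/ν is B → limiting reagent.
J consumed = (2/1) × 0.8641 = 1.728 mol
J remaining = 2.980 − 1.728 = 1.252 mol
mass = 1.252 × 204.56 = 256.1 g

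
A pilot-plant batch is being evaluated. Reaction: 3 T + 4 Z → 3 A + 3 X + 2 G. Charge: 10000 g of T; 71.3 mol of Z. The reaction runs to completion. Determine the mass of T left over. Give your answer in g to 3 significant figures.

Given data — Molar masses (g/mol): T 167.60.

n(T) = 10000 / 167.60 = 59.67 mol
n(Z) = 71.30 mol
n/ν → T: 19.89, Z: 17.83; Z is limiting.
T consumed = (3/4) × 71.30 = 53.48 mol
T remaining = 59.67 − 53.48 = 6.190 mol
mass = 6.190 × 167.60 = 1037 g

1040 g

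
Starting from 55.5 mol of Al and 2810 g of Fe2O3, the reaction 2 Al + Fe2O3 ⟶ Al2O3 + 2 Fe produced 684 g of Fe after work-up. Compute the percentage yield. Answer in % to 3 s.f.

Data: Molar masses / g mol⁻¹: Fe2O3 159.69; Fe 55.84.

n(Al) = 55.50 mol
n(Fe2O3) = 2810 / 159.69 = 17.60 mol
n/ν for Al = 55.50/2 = 27.75
n/ν for Fe2O3 = 17.60/1 = 17.60
Smallest n/ν is Fe2O3 → limiting reagent.
theoretical n(Fe) = (2/1) × 17.60 = 35.20 mol → 1966 g
% yield = 684 / 1966 × 100 = 34.79 %

34.8 %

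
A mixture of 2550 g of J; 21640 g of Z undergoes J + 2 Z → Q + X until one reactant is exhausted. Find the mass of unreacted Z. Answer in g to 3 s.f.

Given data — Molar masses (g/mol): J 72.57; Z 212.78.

6690 g

n(J) = 2550 / 72.57 = 35.14 mol
n(Z) = 21640 / 212.78 = 101.7 mol
n/ν → J: 35.14, Z: 50.85; J is limiting.
Z consumed = (2/1) × 35.14 = 70.28 mol
Z remaining = 101.7 − 70.28 = 31.42 mol
mass = 31.42 × 212.78 = 6686 g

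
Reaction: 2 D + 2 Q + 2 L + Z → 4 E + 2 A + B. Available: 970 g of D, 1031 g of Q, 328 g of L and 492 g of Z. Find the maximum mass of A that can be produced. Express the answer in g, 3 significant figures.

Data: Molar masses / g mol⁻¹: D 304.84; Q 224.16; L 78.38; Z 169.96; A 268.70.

855 g

n(D) = 970.0 / 304.84 = 3.182 mol
n(Q) = 1031 / 224.16 = 4.599 mol
n(L) = 328.0 / 78.38 = 4.185 mol
n(Z) = 492.0 / 169.96 = 2.895 mol
n/ν for D = 3.182/2 = 1.591
n/ν for Q = 4.599/2 = 2.300
n/ν for L = 4.185/2 = 2.093
n/ν for Z = 2.895/1 = 2.895
Smallest n/ν is D → limiting reagent.
n(A) = (2/2) × 3.182 = 3.182 mol
mass = 3.182 × 268.70 = 855.0 g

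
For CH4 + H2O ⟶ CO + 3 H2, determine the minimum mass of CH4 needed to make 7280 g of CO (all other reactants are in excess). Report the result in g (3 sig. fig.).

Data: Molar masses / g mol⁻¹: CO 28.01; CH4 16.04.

n(CO) = 7280 / 28.01 = 259.9 mol
n(CH4) = (1/1) × 259.9 = 259.9 mol
mass = 259.9 × 16.04 = 4169 g

4170 g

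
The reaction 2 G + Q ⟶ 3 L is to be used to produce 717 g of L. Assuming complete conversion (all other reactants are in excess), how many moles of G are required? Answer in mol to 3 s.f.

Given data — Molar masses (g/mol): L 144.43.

3.31 mol

n(L) = 717 / 144.43 = 4.964 mol
n(G) = (2/3) × 4.964 = 3.309 mol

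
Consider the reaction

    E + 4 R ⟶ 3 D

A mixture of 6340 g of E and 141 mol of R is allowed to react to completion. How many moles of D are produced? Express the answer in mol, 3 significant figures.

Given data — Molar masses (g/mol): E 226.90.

n(E) = 6340 / 226.90 = 27.94 mol
n(R) = 141.0 mol
n/ν for E = 27.94/1 = 27.94
n/ν for R = 141.0/4 = 35.25
Smallest n/ν is E → limiting reagent.
n(D) = (3/1) × 27.94 = 83.82 mol

83.8 mol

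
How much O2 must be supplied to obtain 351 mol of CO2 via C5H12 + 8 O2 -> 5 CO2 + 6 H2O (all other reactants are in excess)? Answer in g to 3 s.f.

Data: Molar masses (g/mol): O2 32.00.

n(CO2) = 351.0 mol
n(O2) = (8/5) × 351.0 = 561.6 mol
mass = 561.6 × 32.00 = 17970 g

18000 g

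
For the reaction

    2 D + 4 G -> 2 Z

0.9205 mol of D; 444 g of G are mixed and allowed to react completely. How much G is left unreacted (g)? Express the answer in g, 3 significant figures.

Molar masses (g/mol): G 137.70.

190 g

n(D) = 0.9205 mol
n(G) = 444.0 / 137.70 = 3.224 mol
n/ν → D: 0.4603, G: 0.8060; D is limiting.
G consumed = (4/2) × 0.9205 = 1.841 mol
G remaining = 3.224 − 1.841 = 1.383 mol
mass = 1.383 × 137.70 = 190.4 g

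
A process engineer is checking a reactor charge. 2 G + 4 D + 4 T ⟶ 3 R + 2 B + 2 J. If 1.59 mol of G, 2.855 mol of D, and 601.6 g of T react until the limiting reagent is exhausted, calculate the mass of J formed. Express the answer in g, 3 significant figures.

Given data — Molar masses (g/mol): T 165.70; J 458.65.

655 g

n(G) = 1.590 mol
n(D) = 2.855 mol
n(T) = 601.6 / 165.70 = 3.631 mol
n/ν → G: 0.7950, D: 0.7138, T: 0.9078; D is limiting.
n(J) = (2/4) × 2.855 = 1.428 mol
mass = 1.428 × 458.65 = 655.0 g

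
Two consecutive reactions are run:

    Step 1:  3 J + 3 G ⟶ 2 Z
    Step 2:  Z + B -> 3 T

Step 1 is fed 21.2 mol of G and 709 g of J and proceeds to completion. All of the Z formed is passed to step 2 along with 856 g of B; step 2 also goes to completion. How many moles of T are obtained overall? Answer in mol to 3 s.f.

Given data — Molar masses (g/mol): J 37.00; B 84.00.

Step 1:
n(G) = 21.20 mol
n(J) = 709.0 / 37.00 = 19.16 mol
n/ν → G: 7.067, J: 6.387; J is limiting.
n(Z) produced = (2/3) × 19.16 = 12.77 mol
Step 2:
n(Z) available = 12.77 mol
n(B) = 856.0 / 84.00 = 10.19 mol
n/ν → Z: 12.77, B: 10.19; B is limiting.
n(T) = (3/1) × 10.19 = 30.57 mol

30.6 mol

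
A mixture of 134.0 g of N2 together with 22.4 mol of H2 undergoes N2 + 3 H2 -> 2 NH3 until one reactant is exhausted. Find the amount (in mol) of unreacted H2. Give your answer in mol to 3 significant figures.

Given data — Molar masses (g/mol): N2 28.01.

8.05 mol

n(N2) = 134.0 / 28.01 = 4.784 mol
n(H2) = 22.40 mol
n/ν → N2: 4.784, H2: 7.467; N2 is limiting.
H2 consumed = (3/1) × 4.784 = 14.35 mol
H2 remaining = 22.40 − 14.35 = 8.050 mol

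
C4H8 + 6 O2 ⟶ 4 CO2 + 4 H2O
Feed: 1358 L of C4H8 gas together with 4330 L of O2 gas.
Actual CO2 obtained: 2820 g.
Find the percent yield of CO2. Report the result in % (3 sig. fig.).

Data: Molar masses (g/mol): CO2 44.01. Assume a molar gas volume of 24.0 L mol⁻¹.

53.3 %

n(C4H8) = 1358 / 24.0 = 56.58 mol
n(O2) = 4330 / 24.0 = 180.4 mol
n/ν for C4H8 = 56.58/1 = 56.58
n/ν for O2 = 180.4/6 = 30.07
Smallest n/ν is O2 → limiting reagent.
theoretical n(CO2) = (4/6) × 180.4 = 120.3 mol → 5294 g
% yield = 2820 / 5294 × 100 = 53.27 %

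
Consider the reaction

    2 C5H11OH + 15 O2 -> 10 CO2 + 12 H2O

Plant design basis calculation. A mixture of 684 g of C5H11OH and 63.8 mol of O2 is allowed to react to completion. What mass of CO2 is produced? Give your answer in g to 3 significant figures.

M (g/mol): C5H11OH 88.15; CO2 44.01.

n(C5H11OH) = 684.0 / 88.15 = 7.760 mol
n(O2) = 63.80 mol
n/ν for C5H11OH = 7.760/2 = 3.880
n/ν for O2 = 63.80/15 = 4.253
Smallest n/ν is C5H11OH → limiting reagent.
n(CO2) = (10/2) × 7.760 = 38.80 mol
mass = 38.80 × 44.01 = 1708 g

1710 g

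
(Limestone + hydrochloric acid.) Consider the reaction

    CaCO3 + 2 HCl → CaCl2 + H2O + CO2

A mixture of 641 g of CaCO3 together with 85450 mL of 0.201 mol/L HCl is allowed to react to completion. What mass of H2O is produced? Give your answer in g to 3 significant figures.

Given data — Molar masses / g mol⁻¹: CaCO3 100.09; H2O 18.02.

n(CaCO3) = 641.0 / 100.09 = 6.404 mol
n(HCl) = 0.201 × 85450/1000 = 17.18 mol
n/ν for CaCO3 = 6.404/1 = 6.404
n/ν for HCl = 17.18/2 = 8.590
Smallest n/ν is CaCO3 → limiting reagent.
n(H2O) = (1/1) × 6.404 = 6.404 mol
mass = 6.404 × 18.02 = 115.4 g

115 g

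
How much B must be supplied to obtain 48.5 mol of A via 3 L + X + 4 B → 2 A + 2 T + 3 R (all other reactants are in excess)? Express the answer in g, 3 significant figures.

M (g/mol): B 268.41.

26000 g

n(A) = 48.50 mol
n(B) = (4/2) × 48.50 = 97.00 mol
mass = 97.00 × 268.41 = 26040 g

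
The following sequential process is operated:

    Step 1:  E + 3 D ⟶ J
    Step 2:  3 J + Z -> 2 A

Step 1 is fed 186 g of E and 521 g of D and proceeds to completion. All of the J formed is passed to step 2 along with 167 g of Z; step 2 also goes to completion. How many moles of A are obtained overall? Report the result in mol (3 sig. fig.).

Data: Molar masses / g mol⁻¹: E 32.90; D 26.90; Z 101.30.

3.30 mol

Step 1:
n(E) = 186.0 / 32.90 = 5.653 mol
n(D) = 521.0 / 26.90 = 19.37 mol
n/ν → E: 5.653, D: 6.457; E is limiting.
n(J) produced = (1/1) × 5.653 = 5.653 mol
Step 2:
n(J) available = 5.653 mol
n(Z) = 167.0 / 101.30 = 1.649 mol
n/ν → J: 1.884, Z: 1.649; Z is limiting.
n(A) = (2/1) × 1.649 = 3.298 mol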